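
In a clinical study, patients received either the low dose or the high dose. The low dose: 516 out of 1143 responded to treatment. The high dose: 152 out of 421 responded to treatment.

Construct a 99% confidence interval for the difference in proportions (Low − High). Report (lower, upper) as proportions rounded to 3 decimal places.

(0.019, 0.162)

Sample proportions: 516/1143 = 0.4514, 152/421 = 0.3610.
Each SE is √(p̂(1−p̂)/n): √(0.4514·0.5486/1143) = 0.01472 and √(0.3610·0.6390/421) = 0.02341.
SE(p̂₁ − p̂₂) = √(SE₁² + SE₂²) = √(0.0002166784 + 0.0005480281) = 0.02765, since the two samples are independent.
At 99% confidence z* = 2.576; margin = 2.576 × 0.02765 = 0.07123.
The difference is 0.4514 − 0.3610 = 0.0904, so the interval is 0.0904 ± 0.07123 = (0.019, 0.162).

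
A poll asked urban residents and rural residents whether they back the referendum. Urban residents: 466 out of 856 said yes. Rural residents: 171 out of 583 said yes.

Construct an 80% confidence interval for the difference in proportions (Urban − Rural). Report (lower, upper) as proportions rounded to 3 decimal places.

First, p̂₁ = 466/856 = 0.5444; p̂₂ = 171/583 = 0.2933.
The two standard errors are √(0.5444×0.4556/856) = 0.01702 and √(0.2933×0.7067/583) = 0.01886.
Because the samples are independent, SE_diff = √(0.01702² + 0.01886²) = 0.02540.
Using z* = 1.282 for 80%, ME = 1.282 × 0.02540 = 0.03256.
p̂₁ − p̂₂ = 0.2511; interval 0.2511 ± 0.03256 gives (0.219, 0.284).

(0.219, 0.284)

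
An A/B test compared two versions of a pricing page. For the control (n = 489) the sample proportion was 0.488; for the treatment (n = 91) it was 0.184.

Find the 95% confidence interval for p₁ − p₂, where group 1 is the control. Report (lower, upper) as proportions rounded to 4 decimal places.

(0.2129, 0.3951)

The two standard errors are √(0.4880×0.5120/489) = 0.02260 and √(0.1840×0.8160/91) = 0.04062.
Because the samples are independent, SE_diff = √(0.02260² + 0.04062²) = 0.04648.
Using z* = 1.960 for 95%, ME = 1.960 × 0.04648 = 0.09110.
p̂₁ − p̂₂ = 0.3040; interval 0.3040 ± 0.09110 gives (0.2129, 0.3951).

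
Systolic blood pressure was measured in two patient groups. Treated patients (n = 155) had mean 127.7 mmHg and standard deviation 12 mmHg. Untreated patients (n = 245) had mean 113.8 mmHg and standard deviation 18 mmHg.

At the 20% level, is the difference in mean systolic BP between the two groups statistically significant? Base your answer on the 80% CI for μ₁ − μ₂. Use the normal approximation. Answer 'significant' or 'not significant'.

significant

SE₁ = s₁/√n₁ = 12/√155 = 0.9639; SE₂ = 18/√245 = 1.1500.
Independent samples, unequal variances: SE_diff = √(SE₁² + SE₂²) = √(0.92910321 + 1.3225) = 1.5005.
z* = 1.282, so margin of error = 1.282 × 1.5005 = 1.9236.
Difference in means = 127.7 − 113.8 = 13.9000.
13.9000 ± 1.9236 → (11.9764, 15.8236).
The interval (11.9764, 15.8236) does not contain 0, so the difference is significant.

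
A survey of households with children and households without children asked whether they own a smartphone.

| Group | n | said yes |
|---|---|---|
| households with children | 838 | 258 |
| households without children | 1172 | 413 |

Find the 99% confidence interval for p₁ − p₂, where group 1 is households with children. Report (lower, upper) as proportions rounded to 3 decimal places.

(-0.099, 0.010)

Sample proportions: 258/838 = 0.3079, 413/1172 = 0.3524.
Each SE is √(p̂(1−p̂)/n): √(0.3079·0.6921/838) = 0.01595 and √(0.3524·0.6476/1172) = 0.01395.
SE(p̂₁ − p̂₂) = √(SE₁² + SE₂²) = √(0.0002544025 + 0.0001946025) = 0.02119, since the two samples are independent.
At 99% confidence z* = 2.576; margin = 2.576 × 0.02119 = 0.05459.
The difference is 0.3079 − 0.3524 = -0.0445, so the interval is -0.0445 ± 0.05459 = (-0.099, 0.010).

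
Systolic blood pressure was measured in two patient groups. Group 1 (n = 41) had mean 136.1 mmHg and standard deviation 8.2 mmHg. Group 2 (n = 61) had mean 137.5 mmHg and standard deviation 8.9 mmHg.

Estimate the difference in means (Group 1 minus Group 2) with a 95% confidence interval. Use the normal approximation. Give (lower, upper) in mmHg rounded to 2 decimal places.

(-4.76, 1.96)

SE₁ = s₁/√n₁ = 8.2/√41 = 1.2806; SE₂ = 8.9/√61 = 1.1395.
Independent samples, unequal variances: SE_diff = √(SE₁² + SE₂²) = √(1.63993636 + 1.29846025) = 1.7142.
z* = 1.960, so margin of error = 1.960 × 1.7142 = 3.3598.
Difference in means = 136.1 − 137.5 = -1.4000.
-1.4000 ± 3.3598 → (-4.76, 1.96).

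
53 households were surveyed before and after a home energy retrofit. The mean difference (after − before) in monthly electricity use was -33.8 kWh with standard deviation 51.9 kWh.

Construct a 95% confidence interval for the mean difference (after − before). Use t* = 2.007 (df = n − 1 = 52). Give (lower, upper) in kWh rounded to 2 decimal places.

Paired design: SE = s_d/√n = 51.9/√53 = 7.1290.
t* = 2.007; margin of error = 2.007 × 7.1290 = 14.3079.
-33.8 ± 14.3079 → (-48.11, -19.49).

(-48.11, -19.49)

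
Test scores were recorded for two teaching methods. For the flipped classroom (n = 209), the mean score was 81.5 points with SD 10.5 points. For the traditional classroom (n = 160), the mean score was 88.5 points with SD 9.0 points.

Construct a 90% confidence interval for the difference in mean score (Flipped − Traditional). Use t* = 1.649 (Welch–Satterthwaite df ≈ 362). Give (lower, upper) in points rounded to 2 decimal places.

Per-group SEs: s₁/√n₁ = 10.5/√209 = 0.7263, s₂/√n₂ = 9.0/√160 = 0.7115.
Unpooled SE of the difference: √(0.52751169 + 0.50623225) = 1.0167.
Margin of error = t* · SE = 1.649 × 1.0167 = 1.6765.
x̄₁ − x̄₂ = 81.5 − 88.5 = -7.0000.
CI: -7.0000 ± 1.6765 = (-8.68, -5.32).

(-8.68, -5.32)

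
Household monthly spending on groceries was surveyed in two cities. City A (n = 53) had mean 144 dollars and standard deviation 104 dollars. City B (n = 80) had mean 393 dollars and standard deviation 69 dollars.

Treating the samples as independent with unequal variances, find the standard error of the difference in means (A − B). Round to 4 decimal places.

16.2354

SE₁ = s₁/√n₁ = 104/√53 = 14.2855; SE₂ = 69/√80 = 7.7144.
Independent samples, unequal variances: SE_diff = √(SE₁² + SE₂²) = √(204.07551025 + 59.51196736) = 16.2354.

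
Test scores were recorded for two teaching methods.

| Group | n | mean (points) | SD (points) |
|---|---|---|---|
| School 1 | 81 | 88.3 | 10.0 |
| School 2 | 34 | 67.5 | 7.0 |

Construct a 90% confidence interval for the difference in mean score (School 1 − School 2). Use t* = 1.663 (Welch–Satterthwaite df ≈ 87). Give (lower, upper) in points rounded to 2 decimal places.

Standard errors of each mean: 10.0/√81 = 1.1111 and 7.0/√34 = 1.2005.
SE(x̄₁ − x̄₂) = √(1.1111² + 1.2005²) = 1.6358 for independent samples with unequal variances.
With t* = 1.663, the margin is 1.663 × 1.6358 = 2.7203.
x̄₁ − x̄₂ = 88.3 − 67.5 = 20.8000; the interval is 20.8000 ± 2.7203 = (18.08, 23.52).

(18.08, 23.52)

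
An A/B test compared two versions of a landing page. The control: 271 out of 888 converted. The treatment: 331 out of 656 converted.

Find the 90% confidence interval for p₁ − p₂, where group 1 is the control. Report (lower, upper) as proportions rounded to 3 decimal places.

p̂₁ = 271/888 = 0.3052 and p̂₂ = 331/656 = 0.5046.
SE₁ = √(p̂₁(1−p̂₁)/n₁) = √(0.3052·0.6948/888) = 0.01545; SE₂ = √(0.5046·0.4954/656) = 0.01952.
Independent samples: SE of the difference = √(SE₁² + SE₂²) = √(0.0002387025 + 0.0003810304) = 0.02489.
z* for 90% confidence is 1.645, so the margin of error is 1.645 × 0.02489 = 0.04094.
Point estimate p̂₁ − p̂₂ = 0.3052 − 0.5046 = -0.1994.
-0.1994 ± 0.04094 → (-0.240, -0.158).

(-0.240, -0.158)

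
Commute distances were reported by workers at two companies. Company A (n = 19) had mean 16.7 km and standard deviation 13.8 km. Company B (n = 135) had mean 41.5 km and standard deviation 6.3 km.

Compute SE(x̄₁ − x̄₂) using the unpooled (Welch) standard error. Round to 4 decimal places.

SE₁ = s₁/√n₁ = 13.8/√19 = 3.1659; SE₂ = 6.3/√135 = 0.5422.
Independent samples, unequal variances: SE_diff = √(SE₁² + SE₂²) = √(10.02292281 + 0.29398084) = 3.2120.

3.2120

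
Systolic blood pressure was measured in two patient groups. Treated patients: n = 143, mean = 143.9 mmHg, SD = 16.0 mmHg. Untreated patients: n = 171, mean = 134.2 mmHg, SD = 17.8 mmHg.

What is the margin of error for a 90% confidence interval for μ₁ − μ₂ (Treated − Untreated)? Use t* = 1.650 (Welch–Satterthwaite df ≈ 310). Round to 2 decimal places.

3.15

SE₁ = s₁/√n₁ = 16.0/√143 = 1.3380; SE₂ = 17.8/√171 = 1.3612.
Independent samples, unequal variances: SE_diff = √(SE₁² + SE₂²) = √(1.790244 + 1.85286544) = 1.9087.
t* = 1.650, so margin of error = 1.650 × 1.9087 = 3.1494.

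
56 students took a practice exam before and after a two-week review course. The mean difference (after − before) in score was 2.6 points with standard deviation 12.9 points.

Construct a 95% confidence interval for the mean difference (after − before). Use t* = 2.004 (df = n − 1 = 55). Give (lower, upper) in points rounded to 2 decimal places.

(-0.85, 6.05)

Paired design: SE = s_d/√n = 12.9/√56 = 1.7238.
t* = 2.004; margin of error = 2.004 × 1.7238 = 3.4545.
2.6 ± 3.4545 → (-0.85, 6.05).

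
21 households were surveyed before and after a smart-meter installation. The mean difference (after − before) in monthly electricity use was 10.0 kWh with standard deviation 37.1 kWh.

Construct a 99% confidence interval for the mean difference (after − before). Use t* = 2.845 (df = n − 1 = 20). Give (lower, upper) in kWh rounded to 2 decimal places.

(-13.03, 33.03)

Paired design: SE = s_d/√n = 37.1/√21 = 8.0959.
t* = 2.845; margin of error = 2.845 × 8.0959 = 23.0328.
10.0 ± 23.0328 → (-13.03, 33.03).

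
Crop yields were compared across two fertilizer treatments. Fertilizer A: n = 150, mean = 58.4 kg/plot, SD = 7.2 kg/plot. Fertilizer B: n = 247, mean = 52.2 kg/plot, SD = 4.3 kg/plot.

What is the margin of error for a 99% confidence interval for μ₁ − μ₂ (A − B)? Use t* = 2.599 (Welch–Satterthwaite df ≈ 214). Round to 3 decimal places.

SE₁ = s₁/√n₁ = 7.2/√150 = 0.5879; SE₂ = 4.3/√247 = 0.2736.
Independent samples, unequal variances: SE_diff = √(SE₁² + SE₂²) = √(0.34562641 + 0.07485696) = 0.6484.
t* = 2.599, so margin of error = 2.599 × 0.6484 = 1.6852.

1.685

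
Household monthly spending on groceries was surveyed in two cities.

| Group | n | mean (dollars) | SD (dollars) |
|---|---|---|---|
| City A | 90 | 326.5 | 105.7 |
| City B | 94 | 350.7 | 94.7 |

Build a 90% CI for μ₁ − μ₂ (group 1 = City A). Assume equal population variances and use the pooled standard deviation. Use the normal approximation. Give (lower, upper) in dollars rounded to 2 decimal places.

(-48.52, 0.12)

s_p = √[((n₁−1)s₁² + (n₂−1)s₂²)/(n₁+n₂−2)] = √[(89·105.7² + 93·94.7²)/182] = 100.2301.
SE = 100.2301·√(1/90 + 1/94) = 14.7816.
With z* = 1.645, margin = 1.645 × 14.7816 = 24.3157.
x̄₁ − x̄₂ = 326.5 − 350.7 = -24.2000; interval -24.2000 ± 24.3157 = (-48.52, 0.12).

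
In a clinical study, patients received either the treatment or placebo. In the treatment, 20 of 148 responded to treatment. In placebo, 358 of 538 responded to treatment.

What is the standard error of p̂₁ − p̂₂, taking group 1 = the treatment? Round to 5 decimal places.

0.03469

Sample proportions: 20/148 = 0.1351, 358/538 = 0.6654.
Each SE is √(p̂(1−p̂)/n): √(0.1351·0.8649/148) = 0.02810 and √(0.6654·0.3346/538) = 0.02034.
SE(p̂₁ − p̂₂) = √(SE₁² + SE₂²) = √(0.00078961 + 0.0004137156) = 0.03469, since the two samples are independent.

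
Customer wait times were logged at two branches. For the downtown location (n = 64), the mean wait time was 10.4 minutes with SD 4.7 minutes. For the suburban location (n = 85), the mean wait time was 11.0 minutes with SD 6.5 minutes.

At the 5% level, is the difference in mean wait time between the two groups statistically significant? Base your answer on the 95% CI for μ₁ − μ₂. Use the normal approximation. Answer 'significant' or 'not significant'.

not significant

Standard errors of each mean: 4.7/√64 = 0.5875 and 6.5/√85 = 0.7050.
SE(x̄₁ − x̄₂) = √(0.5875² + 0.7050²) = 0.9177 for independent samples with unequal variances.
With z* = 1.960, the margin is 1.960 × 0.9177 = 1.7987.
x̄₁ − x̄₂ = 10.4 − 11.0 = -0.6000; the interval is -0.6000 ± 1.7987 = (-2.3987, 1.1987).
The interval (-2.3987, 1.1987) contains 0, so the difference is not significant.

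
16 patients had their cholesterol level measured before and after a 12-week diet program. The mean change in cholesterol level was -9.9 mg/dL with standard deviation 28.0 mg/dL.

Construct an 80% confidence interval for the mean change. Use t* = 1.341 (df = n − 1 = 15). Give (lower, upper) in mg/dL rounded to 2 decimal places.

This is a matched-pairs design, so SE = s_d/√n = 28.0/√16 = 7.0000.
Margin = 1.341 × 7.0000 = 9.3870; the interval is -9.9 ± 9.3870 = (-19.29, -0.51).

(-19.29, -0.51)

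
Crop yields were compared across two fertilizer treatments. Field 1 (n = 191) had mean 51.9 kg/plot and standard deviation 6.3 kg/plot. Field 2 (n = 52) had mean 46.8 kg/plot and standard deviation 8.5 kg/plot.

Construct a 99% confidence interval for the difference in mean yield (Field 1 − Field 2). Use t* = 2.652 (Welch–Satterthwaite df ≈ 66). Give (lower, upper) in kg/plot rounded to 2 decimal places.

SE₁ = s₁/√n₁ = 6.3/√191 = 0.4559; SE₂ = 8.5/√52 = 1.1787.
Independent samples, unequal variances: SE_diff = √(SE₁² + SE₂²) = √(0.20784481 + 1.38933369) = 1.2638.
t* = 2.652, so margin of error = 2.652 × 1.2638 = 3.3516.
Difference in means = 51.9 − 46.8 = 5.1000.
5.1000 ± 3.3516 → (1.75, 8.45).

(1.75, 8.45)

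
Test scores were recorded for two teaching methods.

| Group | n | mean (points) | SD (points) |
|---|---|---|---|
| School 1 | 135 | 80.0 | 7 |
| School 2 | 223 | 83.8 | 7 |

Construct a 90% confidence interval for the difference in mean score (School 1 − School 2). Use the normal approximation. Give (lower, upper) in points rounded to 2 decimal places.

Standard errors of each mean: 7/√135 = 0.6025 and 7/√223 = 0.4688.
SE(x̄₁ − x̄₂) = √(0.6025² + 0.4688²) = 0.7634 for independent samples with unequal variances.
With z* = 1.645, the margin is 1.645 × 0.7634 = 1.2558.
x̄₁ − x̄₂ = 80.0 − 83.8 = -3.8000; the interval is -3.8000 ± 1.2558 = (-5.06, -2.54).

(-5.06, -2.54)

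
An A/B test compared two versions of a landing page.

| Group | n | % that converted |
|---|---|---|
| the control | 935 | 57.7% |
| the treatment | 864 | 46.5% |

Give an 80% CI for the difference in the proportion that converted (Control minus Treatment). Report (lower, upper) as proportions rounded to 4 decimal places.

SE₁ = √(p̂₁(1−p̂₁)/n₁) = √(0.5770·0.4230/935) = 0.01616; SE₂ = √(0.4650·0.5350/864) = 0.01697.
Independent samples: SE of the difference = √(SE₁² + SE₂²) = √(0.0002611456 + 0.0002879809) = 0.02343.
z* for 80% confidence is 1.282, so the margin of error is 1.282 × 0.02343 = 0.03004.
Point estimate p̂₁ − p̂₂ = 0.5770 − 0.4650 = 0.1120.
0.1120 ± 0.03004 → (0.0820, 0.1420).

(0.0820, 0.1420)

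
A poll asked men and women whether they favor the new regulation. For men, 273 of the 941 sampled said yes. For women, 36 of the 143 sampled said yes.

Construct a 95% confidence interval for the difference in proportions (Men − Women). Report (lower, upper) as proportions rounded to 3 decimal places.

p̂₁ = 273/941 = 0.2901 and p̂₂ = 36/143 = 0.2517.
SE₁ = √(p̂₁(1−p̂₁)/n₁) = √(0.2901·0.7099/941) = 0.01479; SE₂ = √(0.2517·0.7483/143) = 0.03629.
Independent samples: SE of the difference = √(SE₁² + SE₂²) = √(0.0002187441 + 0.0013169641) = 0.03919.
z* for 95% confidence is 1.960, so the margin of error is 1.960 × 0.03919 = 0.07681.
Point estimate p̂₁ − p̂₂ = 0.2901 − 0.2517 = 0.0384.
0.0384 ± 0.07681 → (-0.038, 0.115).

(-0.038, 0.115)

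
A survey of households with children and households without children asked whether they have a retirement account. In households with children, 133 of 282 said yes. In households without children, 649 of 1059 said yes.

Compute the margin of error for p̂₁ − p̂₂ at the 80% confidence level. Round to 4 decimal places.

0.0427

Sample proportions: 133/282 = 0.4716, 649/1059 = 0.6128.
Each SE is √(p̂(1−p̂)/n): √(0.4716·0.5284/282) = 0.02973 and √(0.6128·0.3872/1059) = 0.01497.
SE(p̂₁ − p̂₂) = √(SE₁² + SE₂²) = √(0.0008838729 + 0.0002241009) = 0.03329, since the two samples are independent.
At 80% confidence z* = 1.282; margin = 1.282 × 0.03329 = 0.04268.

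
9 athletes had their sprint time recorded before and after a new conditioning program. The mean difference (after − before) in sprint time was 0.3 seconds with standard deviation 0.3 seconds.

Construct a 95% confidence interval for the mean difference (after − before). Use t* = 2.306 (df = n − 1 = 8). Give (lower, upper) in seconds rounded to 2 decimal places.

This is a matched-pairs design, so SE = s_d/√n = 0.3/√9 = 0.1000.
Margin = 2.306 × 0.1000 = 0.2306; the interval is 0.3 ± 0.2306 = (0.07, 0.53).

(0.07, 0.53)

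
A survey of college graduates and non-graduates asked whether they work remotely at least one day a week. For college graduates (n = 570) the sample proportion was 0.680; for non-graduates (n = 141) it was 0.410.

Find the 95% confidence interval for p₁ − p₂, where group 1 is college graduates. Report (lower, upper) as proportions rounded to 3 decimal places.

(0.180, 0.360)

SE₁ = √(p̂₁(1−p̂₁)/n₁) = √(0.6800·0.3200/570) = 0.01954; SE₂ = √(0.4100·0.5900/141) = 0.04142.
Independent samples: SE of the difference = √(SE₁² + SE₂²) = √(0.0003818116 + 0.0017156164) = 0.04580.
z* for 95% confidence is 1.960, so the margin of error is 1.960 × 0.04580 = 0.08977.
Point estimate p̂₁ − p̂₂ = 0.6800 − 0.4100 = 0.2700.
0.2700 ± 0.08977 → (0.180, 0.360).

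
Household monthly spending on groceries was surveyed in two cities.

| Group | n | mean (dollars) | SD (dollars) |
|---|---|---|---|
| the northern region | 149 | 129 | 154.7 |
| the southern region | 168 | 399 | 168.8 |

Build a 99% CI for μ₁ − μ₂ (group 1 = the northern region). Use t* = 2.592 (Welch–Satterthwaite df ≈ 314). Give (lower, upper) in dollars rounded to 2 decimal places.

(-317.10, -222.90)

SE₁ = s₁/√n₁ = 154.7/√149 = 12.6735; SE₂ = 168.8/√168 = 13.0232.
Independent samples, unequal variances: SE_diff = √(SE₁² + SE₂²) = √(160.61760225 + 169.60373824) = 18.1720.
t* = 2.592, so margin of error = 2.592 × 18.1720 = 47.1018.
Difference in means = 129 − 399 = -270.0000.
-270.0000 ± 47.1018 → (-317.10, -222.90).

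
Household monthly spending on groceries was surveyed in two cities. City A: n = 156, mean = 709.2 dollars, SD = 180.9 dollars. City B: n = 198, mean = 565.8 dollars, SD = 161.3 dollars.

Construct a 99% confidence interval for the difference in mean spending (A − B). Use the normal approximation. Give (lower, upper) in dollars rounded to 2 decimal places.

(95.82, 190.98)

Standard errors of each mean: 180.9/√156 = 14.4836 and 161.3/√198 = 11.4631.
SE(x̄₁ − x̄₂) = √(14.4836² + 11.4631²) = 18.4710 for independent samples with unequal variances.
With z* = 2.576, the margin is 2.576 × 18.4710 = 47.5813.
x̄₁ − x̄₂ = 709.2 − 565.8 = 143.4000; the interval is 143.4000 ± 47.5813 = (95.82, 190.98).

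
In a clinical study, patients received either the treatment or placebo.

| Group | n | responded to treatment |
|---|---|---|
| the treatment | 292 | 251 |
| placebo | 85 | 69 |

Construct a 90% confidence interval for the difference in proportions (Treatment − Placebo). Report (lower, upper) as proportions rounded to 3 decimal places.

First, p̂₁ = 251/292 = 0.8596; p̂₂ = 69/85 = 0.8118.
The two standard errors are √(0.8596×0.1404/292) = 0.02033 and √(0.8118×0.1882/85) = 0.04240.
Because the samples are independent, SE_diff = √(0.02033² + 0.04240²) = 0.04702.
Using z* = 1.645 for 90%, ME = 1.645 × 0.04702 = 0.07735.
p̂₁ − p̂₂ = 0.0478; interval 0.0478 ± 0.07735 gives (-0.030, 0.125).

(-0.030, 0.125)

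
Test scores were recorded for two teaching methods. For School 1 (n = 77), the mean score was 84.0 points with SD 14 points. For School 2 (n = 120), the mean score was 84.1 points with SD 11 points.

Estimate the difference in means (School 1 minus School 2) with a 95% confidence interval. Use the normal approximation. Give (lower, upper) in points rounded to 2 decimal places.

(-3.79, 3.59)

Per-group SEs: s₁/√n₁ = 14/√77 = 1.5954, s₂/√n₂ = 11/√120 = 1.0042.
Unpooled SE of the difference: √(2.54530116 + 1.00841764) = 1.8851.
Margin of error = z* · SE = 1.960 × 1.8851 = 3.6948.
x̄₁ − x̄₂ = 84.0 − 84.1 = -0.1000.
CI: -0.1000 ± 3.6948 = (-3.79, 3.59).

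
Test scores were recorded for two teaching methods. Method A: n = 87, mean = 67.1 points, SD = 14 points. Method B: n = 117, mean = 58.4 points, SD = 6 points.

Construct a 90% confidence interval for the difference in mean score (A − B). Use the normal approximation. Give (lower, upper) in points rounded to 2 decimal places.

SE₁ = s₁/√n₁ = 14/√87 = 1.5010; SE₂ = 6/√117 = 0.5547.
Independent samples, unequal variances: SE_diff = √(SE₁² + SE₂²) = √(2.253001 + 0.30769209) = 1.6002.
z* = 1.645, so margin of error = 1.645 × 1.6002 = 2.6323.
Difference in means = 67.1 − 58.4 = 8.7000.
8.7000 ± 2.6323 → (6.07, 11.33).

(6.07, 11.33)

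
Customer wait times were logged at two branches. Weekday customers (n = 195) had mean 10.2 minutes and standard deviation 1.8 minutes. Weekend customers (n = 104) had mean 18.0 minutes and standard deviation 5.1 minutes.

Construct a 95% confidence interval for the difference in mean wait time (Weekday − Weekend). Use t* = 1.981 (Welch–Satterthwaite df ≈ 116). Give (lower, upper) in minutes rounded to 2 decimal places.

Per-group SEs: s₁/√n₁ = 1.8/√195 = 0.1289, s₂/√n₂ = 5.1/√104 = 0.5001.
Unpooled SE of the difference: √(0.01661521 + 0.25010001) = 0.5164.
Margin of error = t* · SE = 1.981 × 0.5164 = 1.0230.
x̄₁ − x̄₂ = 10.2 − 18.0 = -7.8000.
CI: -7.8000 ± 1.0230 = (-8.82, -6.78).

(-8.82, -6.78)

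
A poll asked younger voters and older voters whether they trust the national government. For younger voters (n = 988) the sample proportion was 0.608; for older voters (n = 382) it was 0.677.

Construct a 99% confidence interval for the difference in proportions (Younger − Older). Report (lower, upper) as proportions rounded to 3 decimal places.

(-0.142, 0.004)

SE₁ = √(p̂₁(1−p̂₁)/n₁) = √(0.6080·0.3920/988) = 0.01553; SE₂ = √(0.6770·0.3230/382) = 0.02393.
Independent samples: SE of the difference = √(SE₁² + SE₂²) = √(0.0002411809 + 0.0005726449) = 0.02853.
z* for 99% confidence is 2.576, so the margin of error is 2.576 × 0.02853 = 0.07349.
Point estimate p̂₁ − p̂₂ = 0.6080 − 0.6770 = -0.0690.
-0.0690 ± 0.07349 → (-0.142, 0.004).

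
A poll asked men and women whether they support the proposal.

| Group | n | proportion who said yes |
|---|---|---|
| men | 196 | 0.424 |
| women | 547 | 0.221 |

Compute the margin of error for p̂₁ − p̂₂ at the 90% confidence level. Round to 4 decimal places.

Each SE is √(p̂(1−p̂)/n): √(0.4240·0.5760/196) = 0.03530 and √(0.2210·0.7790/547) = 0.01774.
SE(p̂₁ − p̂₂) = √(SE₁² + SE₂²) = √(0.00124609 + 0.0003147076) = 0.03951, since the two samples are independent.
At 90% confidence z* = 1.645; margin = 1.645 × 0.03951 = 0.06499.

0.0650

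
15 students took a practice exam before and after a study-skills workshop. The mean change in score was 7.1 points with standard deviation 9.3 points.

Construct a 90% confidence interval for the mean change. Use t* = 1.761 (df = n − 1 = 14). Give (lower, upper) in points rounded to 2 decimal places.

Paired design: SE = s_d/√n = 9.3/√15 = 2.4012.
t* = 1.761; margin of error = 1.761 × 2.4012 = 4.2285.
7.1 ± 4.2285 → (2.87, 11.33).

(2.87, 11.33)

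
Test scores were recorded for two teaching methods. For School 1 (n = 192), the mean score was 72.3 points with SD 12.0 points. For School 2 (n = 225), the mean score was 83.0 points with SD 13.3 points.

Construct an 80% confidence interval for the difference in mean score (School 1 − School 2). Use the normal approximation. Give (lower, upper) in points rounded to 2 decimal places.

Standard errors of each mean: 12.0/√192 = 0.8660 and 13.3/√225 = 0.8867.
SE(x̄₁ − x̄₂) = √(0.8660² + 0.8867²) = 1.2394 for independent samples with unequal variances.
With z* = 1.282, the margin is 1.282 × 1.2394 = 1.5889.
x̄₁ − x̄₂ = 72.3 − 83.0 = -10.7000; the interval is -10.7000 ± 1.5889 = (-12.29, -9.11).

(-12.29, -9.11)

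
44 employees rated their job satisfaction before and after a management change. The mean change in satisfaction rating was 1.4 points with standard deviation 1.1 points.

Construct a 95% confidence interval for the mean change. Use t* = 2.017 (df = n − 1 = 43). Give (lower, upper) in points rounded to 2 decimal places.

(1.07, 1.73)

This is a matched-pairs design, so SE = s_d/√n = 1.1/√44 = 0.1658.
Margin = 2.017 × 0.1658 = 0.3344; the interval is 1.4 ± 0.3344 = (1.07, 1.73).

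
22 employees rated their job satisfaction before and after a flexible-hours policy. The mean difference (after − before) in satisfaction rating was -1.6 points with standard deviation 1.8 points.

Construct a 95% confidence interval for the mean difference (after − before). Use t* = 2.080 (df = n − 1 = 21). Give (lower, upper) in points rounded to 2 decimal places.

Paired design: SE = s_d/√n = 1.8/√22 = 0.3838.
t* = 2.080; margin of error = 2.080 × 0.3838 = 0.7983.
-1.6 ± 0.7983 → (-2.40, -0.80).

(-2.40, -0.80)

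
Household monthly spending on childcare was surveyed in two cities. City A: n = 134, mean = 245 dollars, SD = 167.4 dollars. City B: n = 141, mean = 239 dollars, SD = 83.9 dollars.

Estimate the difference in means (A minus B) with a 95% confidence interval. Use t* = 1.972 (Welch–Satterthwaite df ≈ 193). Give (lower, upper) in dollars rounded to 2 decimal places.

Standard errors of each mean: 167.4/√134 = 14.4612 and 83.9/√141 = 7.0657.
SE(x̄₁ − x̄₂) = √(14.4612² + 7.0657²) = 16.0950 for independent samples with unequal variances.
With t* = 1.972, the margin is 1.972 × 16.0950 = 31.7393.
x̄₁ − x̄₂ = 245 − 239 = 6.0000; the interval is 6.0000 ± 31.7393 = (-25.74, 37.74).

(-25.74, 37.74)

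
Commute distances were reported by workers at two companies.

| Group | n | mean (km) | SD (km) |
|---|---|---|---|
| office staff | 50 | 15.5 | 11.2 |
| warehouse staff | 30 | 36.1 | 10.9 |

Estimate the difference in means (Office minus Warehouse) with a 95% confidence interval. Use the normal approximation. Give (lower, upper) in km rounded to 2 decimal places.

Standard errors of each mean: 11.2/√50 = 1.5839 and 10.9/√30 = 1.9901.
SE(x̄₁ − x̄₂) = √(1.5839² + 1.9901²) = 2.5435 for independent samples with unequal variances.
With z* = 1.960, the margin is 1.960 × 2.5435 = 4.9853.
x̄₁ − x̄₂ = 15.5 − 36.1 = -20.6000; the interval is -20.6000 ± 4.9853 = (-25.59, -15.61).

(-25.59, -15.61)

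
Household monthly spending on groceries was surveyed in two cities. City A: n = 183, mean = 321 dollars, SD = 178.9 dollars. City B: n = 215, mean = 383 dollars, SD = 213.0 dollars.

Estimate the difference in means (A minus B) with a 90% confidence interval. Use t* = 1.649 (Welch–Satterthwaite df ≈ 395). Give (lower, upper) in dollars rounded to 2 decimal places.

Standard errors of each mean: 178.9/√183 = 13.2247 and 213.0/√215 = 14.5265.
SE(x̄₁ − x̄₂) = √(13.2247² + 14.5265²) = 19.6446 for independent samples with unequal variances.
With t* = 1.649, the margin is 1.649 × 19.6446 = 32.3939.
x̄₁ − x̄₂ = 321 − 383 = -62.0000; the interval is -62.0000 ± 32.3939 = (-94.39, -29.61).

(-94.39, -29.61)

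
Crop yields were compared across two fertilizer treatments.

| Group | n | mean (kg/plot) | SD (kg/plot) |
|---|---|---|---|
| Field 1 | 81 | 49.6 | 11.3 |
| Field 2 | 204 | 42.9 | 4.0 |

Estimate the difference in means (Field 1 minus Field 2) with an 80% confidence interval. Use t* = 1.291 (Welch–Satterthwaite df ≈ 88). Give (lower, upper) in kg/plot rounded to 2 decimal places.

(5.04, 8.36)

SE₁ = s₁/√n₁ = 11.3/√81 = 1.2556; SE₂ = 4.0/√204 = 0.2801.
Independent samples, unequal variances: SE_diff = √(SE₁² + SE₂²) = √(1.57653136 + 0.07845601) = 1.2865.
t* = 1.291, so margin of error = 1.291 × 1.2865 = 1.6609.
Difference in means = 49.6 − 42.9 = 6.7000.
6.7000 ± 1.6609 → (5.04, 8.36).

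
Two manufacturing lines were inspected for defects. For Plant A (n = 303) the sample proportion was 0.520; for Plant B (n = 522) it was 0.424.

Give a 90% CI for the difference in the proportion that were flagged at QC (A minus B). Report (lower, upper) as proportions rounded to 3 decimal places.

(0.037, 0.155)

SE₁ = √(p̂₁(1−p̂₁)/n₁) = √(0.5200·0.4800/303) = 0.02870; SE₂ = √(0.4240·0.5760/522) = 0.02163.
Independent samples: SE of the difference = √(SE₁² + SE₂²) = √(0.00082369 + 0.0004678569) = 0.03594.
z* for 90% confidence is 1.645, so the margin of error is 1.645 × 0.03594 = 0.05912.
Point estimate p̂₁ − p̂₂ = 0.5200 − 0.4240 = 0.0960.
0.0960 ± 0.05912 → (0.037, 0.155).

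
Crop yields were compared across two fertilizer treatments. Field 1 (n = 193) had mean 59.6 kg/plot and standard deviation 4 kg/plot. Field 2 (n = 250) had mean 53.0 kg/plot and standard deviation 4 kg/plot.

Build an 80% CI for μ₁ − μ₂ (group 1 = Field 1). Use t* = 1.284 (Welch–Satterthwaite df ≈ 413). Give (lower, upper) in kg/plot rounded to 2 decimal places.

(6.11, 7.09)

Standard errors of each mean: 4/√193 = 0.2879 and 4/√250 = 0.2530.
SE(x̄₁ − x̄₂) = √(0.2879² + 0.2530²) = 0.3833 for independent samples with unequal variances.
With t* = 1.284, the margin is 1.284 × 0.3833 = 0.4922.
x̄₁ − x̄₂ = 59.6 − 53.0 = 6.6000; the interval is 6.6000 ± 0.4922 = (6.11, 7.09).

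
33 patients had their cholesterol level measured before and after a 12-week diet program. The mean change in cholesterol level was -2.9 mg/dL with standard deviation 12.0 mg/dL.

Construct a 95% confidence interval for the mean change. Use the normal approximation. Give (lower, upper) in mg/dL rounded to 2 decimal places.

Paired design: SE = s_d/√n = 12.0/√33 = 2.0889.
z* = 1.960; margin of error = 1.960 × 2.0889 = 4.0942.
-2.9 ± 4.0942 → (-6.99, 1.19).

(-6.99, 1.19)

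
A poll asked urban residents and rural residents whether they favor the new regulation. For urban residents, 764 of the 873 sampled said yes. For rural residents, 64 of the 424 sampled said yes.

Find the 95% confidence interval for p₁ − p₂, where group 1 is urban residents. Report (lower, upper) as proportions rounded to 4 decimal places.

Sample proportions: 764/873 = 0.8751, 64/424 = 0.1509.
Each SE is √(p̂(1−p̂)/n): √(0.8751·0.1249/873) = 0.01119 and √(0.1509·0.8491/424) = 0.01738.
SE(p̂₁ − p̂₂) = √(SE₁² + SE₂²) = √(0.0001252161 + 0.0003020644) = 0.02067, since the two samples are independent.
At 95% confidence z* = 1.960; margin = 1.960 × 0.02067 = 0.04051.
The difference is 0.8751 − 0.1509 = 0.7242, so the interval is 0.7242 ± 0.04051 = (0.6837, 0.7647).

(0.6837, 0.7647)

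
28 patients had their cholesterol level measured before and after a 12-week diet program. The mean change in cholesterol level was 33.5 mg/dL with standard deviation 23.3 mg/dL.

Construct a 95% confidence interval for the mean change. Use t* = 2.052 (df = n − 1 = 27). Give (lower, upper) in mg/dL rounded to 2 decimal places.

Paired design: SE = s_d/√n = 23.3/√28 = 4.4033.
t* = 2.052; margin of error = 2.052 × 4.4033 = 9.0356.
33.5 ± 9.0356 → (24.46, 42.54).

(24.46, 42.54)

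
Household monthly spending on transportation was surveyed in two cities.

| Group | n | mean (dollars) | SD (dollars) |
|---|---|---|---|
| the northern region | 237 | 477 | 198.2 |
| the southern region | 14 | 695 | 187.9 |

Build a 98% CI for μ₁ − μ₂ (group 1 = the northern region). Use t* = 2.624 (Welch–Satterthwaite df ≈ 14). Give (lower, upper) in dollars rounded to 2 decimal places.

Standard errors of each mean: 198.2/√237 = 12.8745 and 187.9/√14 = 50.2184.
SE(x̄₁ − x̄₂) = √(12.8745² + 50.2184²) = 51.8425 for independent samples with unequal variances.
With t* = 2.624, the margin is 2.624 × 51.8425 = 136.0347.
x̄₁ − x̄₂ = 477 − 695 = -218.0000; the interval is -218.0000 ± 136.0347 = (-354.03, -81.97).

(-354.03, -81.97)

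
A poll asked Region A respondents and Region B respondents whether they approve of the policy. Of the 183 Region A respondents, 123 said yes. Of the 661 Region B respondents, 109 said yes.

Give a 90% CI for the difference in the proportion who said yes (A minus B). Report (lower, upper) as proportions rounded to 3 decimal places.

p̂₁ = 123/183 = 0.6721 and p̂₂ = 109/661 = 0.1649.
SE₁ = √(p̂₁(1−p̂₁)/n₁) = √(0.6721·0.3279/183) = 0.03470; SE₂ = √(0.1649·0.8351/661) = 0.01443.
Independent samples: SE of the difference = √(SE₁² + SE₂²) = √(0.00120409 + 0.0002082249) = 0.03758.
z* for 90% confidence is 1.645, so the margin of error is 1.645 × 0.03758 = 0.06182.
Point estimate p̂₁ − p̂₂ = 0.6721 − 0.1649 = 0.5072.
0.5072 ± 0.06182 → (0.445, 0.569).

(0.445, 0.569)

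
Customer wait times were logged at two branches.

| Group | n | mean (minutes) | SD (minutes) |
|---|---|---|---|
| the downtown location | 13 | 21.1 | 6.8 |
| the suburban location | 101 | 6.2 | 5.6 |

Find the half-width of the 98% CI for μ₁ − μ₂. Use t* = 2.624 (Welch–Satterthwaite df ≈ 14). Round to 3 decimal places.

SE₁ = s₁/√n₁ = 6.8/√13 = 1.8860; SE₂ = 5.6/√101 = 0.5572.
Independent samples, unequal variances: SE_diff = √(SE₁² + SE₂²) = √(3.556996 + 0.31047184) = 1.9666.
t* = 2.624, so margin of error = 2.624 × 1.9666 = 5.1604.

5.160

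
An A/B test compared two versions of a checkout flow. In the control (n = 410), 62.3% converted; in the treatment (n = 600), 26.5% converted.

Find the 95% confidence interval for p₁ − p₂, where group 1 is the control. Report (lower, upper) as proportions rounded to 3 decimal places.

(0.299, 0.417)

The two standard errors are √(0.6230×0.3770/410) = 0.02393 and √(0.2650×0.7350/600) = 0.01802.
Because the samples are independent, SE_diff = √(0.02393² + 0.01802²) = 0.02996.
Using z* = 1.960 for 95%, ME = 1.960 × 0.02996 = 0.05872.
p̂₁ − p̂₂ = 0.3580; interval 0.3580 ± 0.05872 gives (0.299, 0.417).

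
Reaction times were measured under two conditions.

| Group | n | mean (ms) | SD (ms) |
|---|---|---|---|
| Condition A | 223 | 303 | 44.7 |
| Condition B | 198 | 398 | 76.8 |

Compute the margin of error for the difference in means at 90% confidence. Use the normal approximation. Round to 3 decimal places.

10.240

Standard errors of each mean: 44.7/√223 = 2.9933 and 76.8/√198 = 5.4579.
SE(x̄₁ − x̄₂) = √(2.9933² + 5.4579²) = 6.2248 for independent samples with unequal variances.
With z* = 1.645, the margin is 1.645 × 6.2248 = 10.2398.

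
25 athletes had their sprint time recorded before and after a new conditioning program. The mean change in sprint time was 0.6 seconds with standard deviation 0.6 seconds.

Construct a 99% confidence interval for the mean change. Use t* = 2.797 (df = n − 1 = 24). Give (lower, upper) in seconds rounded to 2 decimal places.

(0.26, 0.94)

Paired design: SE = s_d/√n = 0.6/√25 = 0.1200.
t* = 2.797; margin of error = 2.797 × 0.1200 = 0.3356.
0.6 ± 0.3356 → (0.26, 0.94).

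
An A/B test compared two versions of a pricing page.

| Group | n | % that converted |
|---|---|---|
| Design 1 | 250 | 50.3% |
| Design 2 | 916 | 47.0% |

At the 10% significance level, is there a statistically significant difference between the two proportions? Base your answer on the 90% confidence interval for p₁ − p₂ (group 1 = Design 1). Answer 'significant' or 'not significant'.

The two standard errors are √(0.5030×0.4970/250) = 0.03162 and √(0.4700×0.5300/916) = 0.01649.
Because the samples are independent, SE_diff = √(0.03162² + 0.01649²) = 0.03566.
Using z* = 1.645 for 90%, ME = 1.645 × 0.03566 = 0.05866.
p̂₁ − p̂₂ = 0.0330; interval 0.0330 ± 0.05866 gives (-0.02566, 0.09166).
The interval (-0.02566, 0.09166) contains 0, so the difference is not significant.

not significant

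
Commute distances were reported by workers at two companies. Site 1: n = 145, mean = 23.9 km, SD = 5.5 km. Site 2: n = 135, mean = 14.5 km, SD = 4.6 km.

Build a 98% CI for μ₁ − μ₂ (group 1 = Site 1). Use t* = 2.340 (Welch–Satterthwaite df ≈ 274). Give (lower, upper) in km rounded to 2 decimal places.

Standard errors of each mean: 5.5/√145 = 0.4568 and 4.6/√135 = 0.3959.
SE(x̄₁ − x̄₂) = √(0.4568² + 0.3959²) = 0.6045 for independent samples with unequal variances.
With t* = 2.340, the margin is 2.340 × 0.6045 = 1.4145.
x̄₁ − x̄₂ = 23.9 − 14.5 = 9.4000; the interval is 9.4000 ± 1.4145 = (7.99, 10.81).

(7.99, 10.81)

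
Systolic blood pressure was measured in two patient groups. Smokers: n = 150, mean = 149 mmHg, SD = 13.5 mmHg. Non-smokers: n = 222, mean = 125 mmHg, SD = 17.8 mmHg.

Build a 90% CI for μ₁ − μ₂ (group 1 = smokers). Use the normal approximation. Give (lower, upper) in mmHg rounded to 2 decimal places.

(21.33, 26.67)

Per-group SEs: s₁/√n₁ = 13.5/√150 = 1.1023, s₂/√n₂ = 17.8/√222 = 1.1947.
Unpooled SE of the difference: √(1.21506529 + 1.42730809) = 1.6255.
Margin of error = z* · SE = 1.645 × 1.6255 = 2.6739.
x̄₁ − x̄₂ = 149 − 125 = 24.0000.
CI: 24.0000 ± 2.6739 = (21.33, 26.67).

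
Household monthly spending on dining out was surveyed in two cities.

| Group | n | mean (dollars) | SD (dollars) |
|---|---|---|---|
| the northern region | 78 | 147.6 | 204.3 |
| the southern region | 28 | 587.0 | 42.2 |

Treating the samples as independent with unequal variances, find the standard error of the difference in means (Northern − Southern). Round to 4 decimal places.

24.4686

SE₁ = s₁/√n₁ = 204.3/√78 = 23.1324; SE₂ = 42.2/√28 = 7.9751.
Independent samples, unequal variances: SE_diff = √(SE₁² + SE₂²) = √(535.10792976 + 63.60222001) = 24.4686.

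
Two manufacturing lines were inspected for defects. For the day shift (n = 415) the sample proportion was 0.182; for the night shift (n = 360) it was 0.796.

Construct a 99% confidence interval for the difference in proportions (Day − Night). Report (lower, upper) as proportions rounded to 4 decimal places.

Each SE is √(p̂(1−p̂)/n): √(0.1820·0.8180/415) = 0.01894 and √(0.7960·0.2040/360) = 0.02124.
SE(p̂₁ − p̂₂) = √(SE₁² + SE₂²) = √(0.0003587236 + 0.0004511376) = 0.02846, since the two samples are independent.
At 99% confidence z* = 2.576; margin = 2.576 × 0.02846 = 0.07331.
The difference is 0.1820 − 0.7960 = -0.6140, so the interval is -0.6140 ± 0.07331 = (-0.6873, -0.5407).

(-0.6873, -0.5407)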